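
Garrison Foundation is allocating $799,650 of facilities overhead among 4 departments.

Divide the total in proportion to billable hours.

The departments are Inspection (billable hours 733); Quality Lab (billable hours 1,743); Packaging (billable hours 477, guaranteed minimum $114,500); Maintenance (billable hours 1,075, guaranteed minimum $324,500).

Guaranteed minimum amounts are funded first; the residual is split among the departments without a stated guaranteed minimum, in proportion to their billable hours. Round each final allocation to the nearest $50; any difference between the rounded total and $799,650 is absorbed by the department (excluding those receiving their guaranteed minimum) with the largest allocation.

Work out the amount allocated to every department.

Guaranteed amounts: Packaging $114,500; Maintenance $324,500. Remaining pool $360,650.
Remaining pool split over remaining billable hours 2,476: Inspection 106,767.55 → $106,750; Quality Lab 253,882.45 → $253,900.

Inspection: $106,750; Quality Lab: $253,900; Packaging: $114,500; Maintenance: $324,500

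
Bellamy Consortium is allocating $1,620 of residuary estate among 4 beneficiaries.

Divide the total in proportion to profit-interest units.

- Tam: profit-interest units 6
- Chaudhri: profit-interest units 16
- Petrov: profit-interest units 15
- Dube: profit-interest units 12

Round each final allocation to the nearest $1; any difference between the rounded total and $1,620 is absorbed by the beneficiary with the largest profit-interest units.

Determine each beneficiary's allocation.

Tam: $198 · Chaudhri: $529 · Petrov: $496 · Dube: $397

Total profit-interest units = 6 + 16 + 15 + 12 = 49.
Proportional shares: Tam 198.37; Chaudhri 528.98; Petrov 495.92; Dube 396.73.
Rounded to nearest $1: Tam $198; Chaudhri $529; Petrov $496; Dube $397. Sum = $1,620.
No rounding difference to absorb.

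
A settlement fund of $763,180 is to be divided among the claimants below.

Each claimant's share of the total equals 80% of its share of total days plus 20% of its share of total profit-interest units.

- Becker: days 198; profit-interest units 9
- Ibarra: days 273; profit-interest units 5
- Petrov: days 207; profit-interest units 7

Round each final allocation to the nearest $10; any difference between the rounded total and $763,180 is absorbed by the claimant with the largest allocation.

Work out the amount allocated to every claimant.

Days total 678; profit-interest units total 21.
Combined weights (80% days + 20% profit-interest units): Becker 0.3193; Ibarra 0.3697; Petrov 0.3109.
Proportional shares: Becker 243,715.89; Ibarra 282,180.42; Petrov 237,283.69.
Rounded to nearest $10: Becker $243,720; Ibarra $282,180; Petrov $237,280. Sum = $763,180.
Rounded total matches; no reconciliation needed.

Becker: $243,720 | Ibarra: $282,180 | Petrov: $237,280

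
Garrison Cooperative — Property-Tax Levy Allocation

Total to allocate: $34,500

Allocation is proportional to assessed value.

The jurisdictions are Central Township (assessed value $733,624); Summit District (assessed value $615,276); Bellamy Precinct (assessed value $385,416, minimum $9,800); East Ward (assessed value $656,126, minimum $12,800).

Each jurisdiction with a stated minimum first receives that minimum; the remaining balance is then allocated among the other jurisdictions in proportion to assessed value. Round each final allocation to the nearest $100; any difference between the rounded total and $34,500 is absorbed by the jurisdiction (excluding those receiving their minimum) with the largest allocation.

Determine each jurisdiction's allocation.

Guaranteed amounts: Bellamy Precinct $9,800; East Ward $12,800. Balance $11,900.
Balance split over remaining assessed value 1,348,900: Central Township 6,472.03 → $6,500; Summit District 5,427.97 → $5,400.

Central Township: $6,500 | Summit District: $5,400 | Bellamy Precinct: $9,800 | East Ward: $12,800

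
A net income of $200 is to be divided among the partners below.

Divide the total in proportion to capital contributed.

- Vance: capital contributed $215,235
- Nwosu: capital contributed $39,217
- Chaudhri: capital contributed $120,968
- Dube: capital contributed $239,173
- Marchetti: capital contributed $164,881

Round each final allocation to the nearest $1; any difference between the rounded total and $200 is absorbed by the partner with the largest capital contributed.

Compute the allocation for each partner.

Capital contributed total: 779,474.
Proportional shares: Vance 215,235/779,474 × $200 = 55.23; Nwosu 39,217/779,474 × $200 = 10.06; Chaudhri 120,968/779,474 × $200 = 31.04; Dube 239,173/779,474 × $200 = 61.37; Marchetti 164,881/779,474 × $200 = 42.31.
After rounding ($1): Vance $55; Nwosu $10; Chaudhri $31; Dube $61; Marchetti $42. Sum = $199.
Difference $200 − $199 = +$1 applied to largest capital contributed (Dube): Dube becomes $62.

Vance: $55 | Nwosu: $10 | Chaudhri: $31 | Dube: $62 | Marchetti: $42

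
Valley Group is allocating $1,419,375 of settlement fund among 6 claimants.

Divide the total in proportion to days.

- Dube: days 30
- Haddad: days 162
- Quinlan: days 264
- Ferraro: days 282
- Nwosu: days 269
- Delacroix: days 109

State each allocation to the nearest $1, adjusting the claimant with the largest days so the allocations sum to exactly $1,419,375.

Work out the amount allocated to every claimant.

Dube: $38,155 · Haddad: $206,038 · Quinlan: $335,766 · Ferraro: $358,660 · Nwosu: $342,125 · Delacroix: $138,631

Sum of days: 1,116.
Proportional shares: Dube 30/1,116 × $1,419,375 = 38,155.24; Haddad 162/1,116 × $1,419,375 = 206,038.31; Quinlan 264/1,116 × $1,419,375 = 335,766.13; Ferraro 282/1,116 × $1,419,375 = 358,659.27; Nwosu 269/1,116 × $1,419,375 = 342,125.34; Delacroix 109/1,116 × $1,419,375 = 138,630.71.
After rounding ($1): Dube $38,155; Haddad $206,038; Quinlan $335,766; Ferraro $358,659; Nwosu $342,125; Delacroix $138,631. Sum = $1,419,374.
Difference $1,419,375 − $1,419,374 = +$1 applied to largest days (Ferraro): Ferraro becomes $358,660.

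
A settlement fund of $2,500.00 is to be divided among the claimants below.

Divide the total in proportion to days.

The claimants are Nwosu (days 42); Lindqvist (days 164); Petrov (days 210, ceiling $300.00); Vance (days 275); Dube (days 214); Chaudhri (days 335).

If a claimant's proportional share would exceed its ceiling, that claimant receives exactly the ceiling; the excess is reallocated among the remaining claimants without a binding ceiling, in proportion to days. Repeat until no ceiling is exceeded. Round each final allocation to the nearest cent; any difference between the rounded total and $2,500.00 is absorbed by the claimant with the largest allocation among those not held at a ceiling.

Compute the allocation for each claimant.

Nwosu: $89.71 | Lindqvist: $350.29 | Petrov: $300.00 | Vance: $587.38 | Dube: $457.09 | Chaudhri: $715.53

Combined days = 1,240.
Unconstrained shares: Nwosu 84.6774; Lindqvist 330.6452; Petrov 423.3871; Vance 554.4355; Dube 431.4516; Chaudhri 675.4032.
Capped: Petrov ($300.00); remaining pool $2,200.00 reallocated over remaining days 1,030.
Shares after redistribution: Nwosu 89.7087 → $89.71; Lindqvist 350.2913 → $350.29; Vance 587.3786 → $587.38; Dube 457.0874 → $457.09; Chaudhri 715.5340 → $715.53.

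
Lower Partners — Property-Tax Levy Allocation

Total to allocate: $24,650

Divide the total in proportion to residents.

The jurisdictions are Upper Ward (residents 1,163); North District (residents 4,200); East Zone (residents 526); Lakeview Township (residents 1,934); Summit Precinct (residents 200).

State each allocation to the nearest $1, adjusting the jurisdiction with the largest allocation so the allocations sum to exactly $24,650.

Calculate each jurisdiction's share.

Upper Ward: $3,573 | North District: $12,905 | East Zone: $1,616 | Lakeview Township: $5,942 | Summit Precinct: $614

Residents total: 8,023.
Pro-rata amounts: Upper Ward 1,163/8,023 × $24,650 = 3,573.22; North District 4,200/8,023 × $24,650 = 12,904.15; East Zone 526/8,023 × $24,650 = 1,616.09; Lakeview Township 1,934/8,023 × $24,650 = 5,942.05; Summit Precinct 200/8,023 × $24,650 = 614.48.
Rounded to nearest $1: Upper Ward $3,573; North District $12,904; East Zone $1,616; Lakeview Township $5,942; Summit Precinct $614. Sum = $24,649.
Difference $24,650 − $24,649 = +$1 applied to largest allocation (North District): North District becomes $12,905.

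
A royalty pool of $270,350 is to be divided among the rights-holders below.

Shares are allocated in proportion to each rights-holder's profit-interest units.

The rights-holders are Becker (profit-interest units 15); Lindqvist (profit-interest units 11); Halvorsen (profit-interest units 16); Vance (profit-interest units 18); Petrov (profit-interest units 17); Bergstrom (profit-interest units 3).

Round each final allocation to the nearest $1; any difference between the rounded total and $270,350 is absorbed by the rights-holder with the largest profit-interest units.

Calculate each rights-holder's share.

Combined profit-interest units = 15 + 11 + 16 + 18 + 17 + 3 = 80.
Raw shares: Becker 50,690.62; Lindqvist 37,173.12; Halvorsen 54,070.00; Vance 60,828.75; Petrov 57,449.38; Bergstrom 10,138.12.
After rounding ($1): Becker $50,691; Lindqvist $37,173; Halvorsen $54,070; Vance $60,829; Petrov $57,449; Bergstrom $10,138. Sum = $270,350.
Sum already equals the total — no adjustment.

Becker: $50,691; Lindqvist: $37,173; Halvorsen: $54,070; Vance: $60,829; Petrov: $57,449; Bergstrom: $10,138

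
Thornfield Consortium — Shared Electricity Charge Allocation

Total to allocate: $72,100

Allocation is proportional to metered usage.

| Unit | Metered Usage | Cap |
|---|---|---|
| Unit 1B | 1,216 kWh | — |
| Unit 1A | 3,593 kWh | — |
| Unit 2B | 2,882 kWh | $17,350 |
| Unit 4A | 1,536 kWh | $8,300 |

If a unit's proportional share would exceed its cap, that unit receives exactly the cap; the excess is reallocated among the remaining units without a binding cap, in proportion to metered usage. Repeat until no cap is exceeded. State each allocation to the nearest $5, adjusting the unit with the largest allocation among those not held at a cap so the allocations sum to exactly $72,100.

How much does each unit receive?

Unit 1B: $11,745; Unit 1A: $34,705; Unit 2B: $17,350; Unit 4A: $8,300

Combined metered usage = 9,227.
Unconstrained shares: Unit 1B 9,501.85; Unit 1A 28,075.79; Unit 2B 22,520.02; Unit 4A 12,002.34.
Held at cap: Unit 2B ($17,350), Unit 4A ($8,300); residual $46,450 reallocated over remaining metered usage 4,809.
Shares after redistribution: Unit 1B 11,745.31 → $11,745; Unit 1A 34,704.69 → $34,705.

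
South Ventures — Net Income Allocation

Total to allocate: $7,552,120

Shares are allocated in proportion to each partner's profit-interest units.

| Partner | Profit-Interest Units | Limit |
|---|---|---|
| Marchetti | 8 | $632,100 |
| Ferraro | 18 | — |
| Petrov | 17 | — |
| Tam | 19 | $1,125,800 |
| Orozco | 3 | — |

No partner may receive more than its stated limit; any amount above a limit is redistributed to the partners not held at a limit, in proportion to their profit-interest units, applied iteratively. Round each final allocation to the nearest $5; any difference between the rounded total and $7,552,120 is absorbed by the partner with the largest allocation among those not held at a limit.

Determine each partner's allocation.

Marchetti: $632,100; Ferraro: $2,744,630; Petrov: $2,592,150; Tam: $1,125,800; Orozco: $457,440

Profit-interest units total: 65.
Pro-rata shares before constraints: Marchetti 929,491.69; Ferraro 2,091,356.31; Petrov 1,975,169.85; Tam 2,207,542.77; Orozco 348,559.38.
Held at cap: Marchetti ($632,100), Tam ($1,125,800); residual $5,794,220 reallocated over remaining profit-interest units 38.
Shares after redistribution: Ferraro 2,744,630.53 → $2,744,630; Petrov 2,592,151.05 → $2,592,150; Orozco 457,438.42 → $457,440.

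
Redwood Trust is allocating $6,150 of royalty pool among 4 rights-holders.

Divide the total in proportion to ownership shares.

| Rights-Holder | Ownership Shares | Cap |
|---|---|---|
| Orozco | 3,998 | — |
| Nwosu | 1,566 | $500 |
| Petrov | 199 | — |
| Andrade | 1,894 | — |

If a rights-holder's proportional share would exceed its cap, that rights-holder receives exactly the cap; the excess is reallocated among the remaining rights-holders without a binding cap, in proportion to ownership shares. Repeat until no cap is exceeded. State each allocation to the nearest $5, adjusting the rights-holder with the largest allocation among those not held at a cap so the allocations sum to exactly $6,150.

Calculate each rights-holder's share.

Total ownership shares = 7,657.
Proportional shares (ignoring caps): Orozco 3,211.14; Nwosu 1,257.79; Petrov 159.83; Andrade 1,521.24.
Capped: Nwosu ($500); residual $5,650 reallocated over remaining ownership shares 6,091.
Remaining shares: Orozco 3,708.54 → $3,710; Petrov 184.59 → $185; Andrade 1,756.87 → $1,755.

Orozco: $3,710; Nwosu: $500; Petrov: $185; Andrade: $1,755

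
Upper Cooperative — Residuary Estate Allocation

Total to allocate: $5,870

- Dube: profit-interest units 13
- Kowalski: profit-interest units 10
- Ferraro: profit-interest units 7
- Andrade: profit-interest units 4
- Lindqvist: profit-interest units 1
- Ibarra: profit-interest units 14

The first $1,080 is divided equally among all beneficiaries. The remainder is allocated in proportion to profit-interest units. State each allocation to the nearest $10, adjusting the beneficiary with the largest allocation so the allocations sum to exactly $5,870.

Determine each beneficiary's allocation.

$1,080 shared equally gives $180 per beneficiary.
Remainder $4,790 by profit-interest units (total 49): Dube 1,270.82 → $1,270; Kowalski 977.55 → $980; Ferraro 684.29 → $680; Andrade 391.02 → $390; Lindqvist 97.76 → $100; Ibarra 1,368.57 → $1,370.
Totals: Dube $180 + $1,270 = $1,450; Kowalski $180 + $980 = $1,160; Ferraro $180 + $680 = $860; Andrade $180 + $390 = $570; Lindqvist $180 + $100 = $280; Ibarra $180 + $1,370 = $1,550.

Dube: $1,450 | Kowalski: $1,160 | Ferraro: $860 | Andrade: $570 | Lindqvist: $280 | Ibarra: $1,550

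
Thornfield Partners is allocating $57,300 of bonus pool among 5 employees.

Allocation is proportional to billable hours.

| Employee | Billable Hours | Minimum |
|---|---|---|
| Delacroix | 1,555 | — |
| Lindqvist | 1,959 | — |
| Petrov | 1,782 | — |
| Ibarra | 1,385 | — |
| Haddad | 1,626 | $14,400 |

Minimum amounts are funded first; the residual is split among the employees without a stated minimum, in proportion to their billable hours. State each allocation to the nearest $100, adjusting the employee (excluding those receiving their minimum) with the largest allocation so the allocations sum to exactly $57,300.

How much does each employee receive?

Guaranteed amounts: Haddad $14,400. Balance $42,900.
Balance split over remaining billable hours 6,681: Delacroix 9,984.96 → $10,000; Lindqvist 12,579.12 → $12,600; Petrov 11,442.57 → $11,400; Ibarra 8,893.35 → $8,900.

Delacroix: $10,000 | Lindqvist: $12,600 | Petrov: $11,400 | Ibarra: $8,900 | Haddad: $14,400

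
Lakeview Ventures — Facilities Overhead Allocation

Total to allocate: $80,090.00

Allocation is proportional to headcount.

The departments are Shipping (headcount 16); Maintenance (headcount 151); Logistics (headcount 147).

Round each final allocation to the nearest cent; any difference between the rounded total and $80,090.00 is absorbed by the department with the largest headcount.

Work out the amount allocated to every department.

Sum of headcount: 16 + 151 + 147 = 314.
Pro-rata amounts: Shipping 4,081.0191; Maintenance 38,514.6178; Logistics 37,494.3631.
At nearest cent: Shipping $4,081.02; Maintenance $38,514.62; Logistics $37,494.36. Sum = $80,090.00.
No rounding difference to absorb.

Shipping: $4,081.02 · Maintenance: $38,514.62 · Logistics: $37,494.36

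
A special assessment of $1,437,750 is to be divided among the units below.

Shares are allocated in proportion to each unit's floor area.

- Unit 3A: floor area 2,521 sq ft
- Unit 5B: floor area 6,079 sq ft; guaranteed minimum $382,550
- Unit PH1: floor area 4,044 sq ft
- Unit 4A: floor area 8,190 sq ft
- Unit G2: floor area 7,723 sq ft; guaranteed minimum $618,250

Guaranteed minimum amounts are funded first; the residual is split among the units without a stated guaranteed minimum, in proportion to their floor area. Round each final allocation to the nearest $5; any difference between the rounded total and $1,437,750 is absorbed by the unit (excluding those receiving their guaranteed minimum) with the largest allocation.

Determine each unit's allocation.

Minimums first: Unit 5B $382,550; Unit G2 $618,250. Remaining pool $436,950.
Remaining pool split over remaining floor area 14,755: Unit 3A 74,656.11 → $74,655; Unit PH1 119,757.76 → $119,760; Unit 4A 242,536.12 → $242,535.

Unit 3A: $74,655 · Unit 5B: $382,550 · Unit PH1: $119,760 · Unit 4A: $242,535 · Unit G2: $618,250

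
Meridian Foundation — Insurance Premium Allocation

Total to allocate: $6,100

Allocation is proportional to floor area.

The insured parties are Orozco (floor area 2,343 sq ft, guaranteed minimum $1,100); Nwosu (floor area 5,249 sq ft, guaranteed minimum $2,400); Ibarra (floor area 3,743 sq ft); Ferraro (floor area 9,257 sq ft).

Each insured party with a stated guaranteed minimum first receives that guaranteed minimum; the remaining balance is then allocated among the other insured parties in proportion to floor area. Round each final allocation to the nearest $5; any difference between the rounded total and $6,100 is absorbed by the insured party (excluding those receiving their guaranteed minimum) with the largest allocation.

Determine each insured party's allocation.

Guaranteed amounts: Orozco $1,100; Nwosu $2,400. Remaining pool $2,600.
Remaining pool split over remaining floor area 13,000: Ibarra 748.60 → $750; Ferraro 1,851.40 → $1,850.

Orozco: $1,100; Nwosu: $2,400; Ibarra: $750; Ferraro: $1,850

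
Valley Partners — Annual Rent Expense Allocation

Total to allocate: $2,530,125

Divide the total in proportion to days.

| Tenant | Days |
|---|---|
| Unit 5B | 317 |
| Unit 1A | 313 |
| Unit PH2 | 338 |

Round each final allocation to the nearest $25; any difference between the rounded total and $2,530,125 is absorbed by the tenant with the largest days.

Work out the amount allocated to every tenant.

Combined days = 317 + 313 + 338 = 968.
Raw shares: Unit 5B 828,563.66; Unit 1A 818,108.60; Unit PH2 883,452.74.
Rounded to nearest $25: Unit 5B $828,575; Unit 1A $818,100; Unit PH2 $883,450. Sum = $2,530,125.
Sum already equals the total — no adjustment.

Unit 5B: $828,575 | Unit 1A: $818,100 | Unit PH2: $883,450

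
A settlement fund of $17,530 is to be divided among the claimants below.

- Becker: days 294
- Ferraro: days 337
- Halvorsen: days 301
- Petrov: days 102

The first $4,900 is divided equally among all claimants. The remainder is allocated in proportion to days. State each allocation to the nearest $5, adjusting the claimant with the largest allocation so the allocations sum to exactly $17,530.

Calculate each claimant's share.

Becker: $4,815 | Ferraro: $5,345 | Halvorsen: $4,900 | Petrov: $2,470

Equal tier: $4,900 ÷ 4 = $1,225 apiece.
Remainder $12,630 by days (total 1,034): Becker 3,591.12 → $3,590; Ferraro 4,116.35 → $4,115; Halvorsen 3,676.62 → $3,675; Petrov 1,245.90 → $1,245.
Rounding difference +$5 on remainder applied to Ferraro.
Totals: Becker $1,225 + $3,590 = $4,815; Ferraro $1,225 + $4,120 = $5,345; Halvorsen $1,225 + $3,675 = $4,900; Petrov $1,225 + $1,245 = $2,470.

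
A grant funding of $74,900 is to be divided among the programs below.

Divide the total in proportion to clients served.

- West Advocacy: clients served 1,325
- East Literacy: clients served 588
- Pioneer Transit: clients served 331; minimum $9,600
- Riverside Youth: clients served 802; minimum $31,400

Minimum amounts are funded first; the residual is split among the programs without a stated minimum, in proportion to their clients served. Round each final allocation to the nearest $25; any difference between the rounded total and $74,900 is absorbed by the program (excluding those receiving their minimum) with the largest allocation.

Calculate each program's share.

West Advocacy: $23,475 · East Literacy: $10,425 · Pioneer Transit: $9,600 · Riverside Youth: $31,400

Fund the minimums — Pioneer Transit $9,600; Riverside Youth $31,400. Remaining pool $33,900.
Remaining pool split over remaining clients served 1,913: West Advocacy 23,480.14 → $23,475; East Literacy 10,419.86 → $10,425.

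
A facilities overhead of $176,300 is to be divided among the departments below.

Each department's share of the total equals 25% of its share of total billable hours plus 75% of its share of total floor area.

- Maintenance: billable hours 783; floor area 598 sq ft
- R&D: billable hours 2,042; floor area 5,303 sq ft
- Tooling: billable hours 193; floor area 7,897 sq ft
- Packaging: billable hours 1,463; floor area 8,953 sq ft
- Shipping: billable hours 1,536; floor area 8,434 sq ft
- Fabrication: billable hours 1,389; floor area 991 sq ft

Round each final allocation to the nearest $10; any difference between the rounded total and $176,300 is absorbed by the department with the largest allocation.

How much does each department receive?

Maintenance: $7,120; R&D: $33,940; Tooling: $33,600; Packaging: $45,500; Shipping: $43,800; Fabrication: $12,340

Billable hours total 7,406; floor area total 32,176.
Blended shares (25% billable hours + 75% floor area): Maintenance 0.0404; R&D 0.1925; Tooling 0.1906; Packaging 0.2581; Shipping 0.2484; Fabrication 0.0700.
Raw shares: Maintenance 7,117.27; R&D 33,944.77; Tooling 33,600.76; Packaging 45,498.41; Shipping 43,800.06; Fabrication 12,338.74.
At nearest $10: Maintenance $7,120; R&D $33,940; Tooling $33,600; Packaging $45,500; Shipping $43,800; Fabrication $12,340. Sum = $176,300.
Sum already equals the total — no adjustment.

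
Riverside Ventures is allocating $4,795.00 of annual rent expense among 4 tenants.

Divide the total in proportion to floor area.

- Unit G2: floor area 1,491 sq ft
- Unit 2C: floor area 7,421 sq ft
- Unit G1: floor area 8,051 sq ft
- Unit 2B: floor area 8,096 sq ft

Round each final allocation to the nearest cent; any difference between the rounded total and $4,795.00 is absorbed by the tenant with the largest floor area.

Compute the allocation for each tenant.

Unit G2: $285.30; Unit 2C: $1,420.00; Unit G1: $1,540.55; Unit 2B: $1,549.15

Sum of floor area: 1,491 + 7,421 + 8,051 + 8,096 = 25,059.
Unrounded shares: Unit G2 285.3005; Unit 2C 1,419.9966; Unit G1 1,540.5461; Unit 2B 1,549.1568.
At nearest cent: Unit G2 $285.30; Unit 2C $1,420.00; Unit G1 $1,540.55; Unit 2B $1,549.16. Sum = $4,795.01.
Difference $4,795.00 − $4,795.01 = −$0.01 applied to largest floor area (Unit 2B): Unit 2B becomes $1,549.15.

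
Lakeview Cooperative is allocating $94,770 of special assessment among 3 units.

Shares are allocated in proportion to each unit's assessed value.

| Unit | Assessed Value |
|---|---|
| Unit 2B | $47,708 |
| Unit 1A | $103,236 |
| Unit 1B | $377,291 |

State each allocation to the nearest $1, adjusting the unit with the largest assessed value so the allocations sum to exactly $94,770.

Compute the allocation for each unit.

Unit 2B: $8,559 | Unit 1A: $18,521 | Unit 1B: $67,690

Total assessed value = 528,235.
Raw shares: Unit 2B 47,708/528,235 × $94,770 = 8,559.23; Unit 1A 103,236/528,235 × $94,770 = 18,521.45; Unit 1B 377,291/528,235 × $94,770 = 67,689.32.
Rounded to nearest $1: Unit 2B $8,559; Unit 1A $18,521; Unit 1B $67,689. Sum = $94,769.
Difference $94,770 − $94,769 = +$1 applied to largest assessed value (Unit 1B): Unit 1B becomes $67,690.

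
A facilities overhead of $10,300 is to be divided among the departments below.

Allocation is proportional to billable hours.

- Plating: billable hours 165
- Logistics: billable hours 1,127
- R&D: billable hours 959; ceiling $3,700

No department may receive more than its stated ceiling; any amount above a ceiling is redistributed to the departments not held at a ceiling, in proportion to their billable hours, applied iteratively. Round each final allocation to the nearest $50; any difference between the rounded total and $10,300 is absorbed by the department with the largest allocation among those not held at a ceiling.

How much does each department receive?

Plating: $850 | Logistics: $5,750 | R&D: $3,700

Sum of billable hours: 2,251.
Unconstrained shares: Plating 755.00; Logistics 5,156.86; R&D 4,388.14.
Held at cap: R&D ($3,700); balance $6,600 reallocated over remaining billable hours 1,292.
Remaining shares: Plating 842.88 → $850; Logistics 5,757.12 → $5,750.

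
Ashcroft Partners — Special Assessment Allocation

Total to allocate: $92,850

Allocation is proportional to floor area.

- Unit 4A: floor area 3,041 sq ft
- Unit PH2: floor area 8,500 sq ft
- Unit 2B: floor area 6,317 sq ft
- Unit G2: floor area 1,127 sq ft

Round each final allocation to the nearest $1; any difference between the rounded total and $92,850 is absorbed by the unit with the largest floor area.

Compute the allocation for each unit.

Unit 4A: $14,873 · Unit PH2: $41,570 · Unit 2B: $30,895 · Unit G2: $5,512

Sum of floor area: 3,041 + 8,500 + 6,317 + 1,127 = 18,985.
Pro-rata amounts: Unit 4A 14,872.63; Unit PH2 41,570.98; Unit 2B 30,894.57; Unit G2 5,511.82.
At nearest $1: Unit 4A $14,873; Unit PH2 $41,571; Unit 2B $30,895; Unit G2 $5,512. Sum = $92,851.
Difference $92,850 − $92,851 = −$1 applied to largest floor area (Unit PH2): Unit PH2 becomes $41,570.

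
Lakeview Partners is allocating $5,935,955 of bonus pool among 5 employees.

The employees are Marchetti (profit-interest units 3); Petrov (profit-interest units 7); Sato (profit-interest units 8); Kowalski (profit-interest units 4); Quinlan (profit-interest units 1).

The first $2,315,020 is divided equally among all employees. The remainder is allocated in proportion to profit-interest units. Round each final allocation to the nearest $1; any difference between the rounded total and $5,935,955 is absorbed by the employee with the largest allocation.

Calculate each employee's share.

Marchetti: $935,300 | Petrov: $1,565,028 | Sato: $1,722,459 | Kowalski: $1,092,732 | Quinlan: $620,436

First tranche $2,315,020 split equally: $463,004 each.
Remainder $3,620,935 by profit-interest units (total 23): Marchetti 472,295.87 → $472,296; Petrov 1,102,023.70 → $1,102,024; Sato 1,259,455.65 → $1,259,456; Kowalski 629,727.83 → $629,728; Quinlan 157,431.96 → $157,432.
Rounding difference −$1 on remainder applied to Sato.
Totals: Marchetti $463,004 + $472,296 = $935,300; Petrov $463,004 + $1,102,024 = $1,565,028; Sato $463,004 + $1,259,455 = $1,722,459; Kowalski $463,004 + $629,728 = $1,092,732; Quinlan $463,004 + $157,432 = $620,436.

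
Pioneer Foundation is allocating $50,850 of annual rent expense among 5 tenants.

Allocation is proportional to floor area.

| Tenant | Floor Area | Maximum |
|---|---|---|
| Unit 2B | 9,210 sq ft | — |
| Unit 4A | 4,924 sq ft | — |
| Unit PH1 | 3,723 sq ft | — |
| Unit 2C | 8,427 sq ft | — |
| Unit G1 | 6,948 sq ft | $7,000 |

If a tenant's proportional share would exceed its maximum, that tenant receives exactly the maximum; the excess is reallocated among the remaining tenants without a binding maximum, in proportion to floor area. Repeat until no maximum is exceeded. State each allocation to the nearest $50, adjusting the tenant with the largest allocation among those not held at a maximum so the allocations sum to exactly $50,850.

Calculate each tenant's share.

Total floor area = 33,232.
Pro-rata shares before constraints: Unit 2B 14,092.70; Unit 4A 7,534.47; Unit PH1 5,696.75; Unit 2C 12,894.59; Unit G1 10,631.49.
Capped: Unit G1 ($7,000); remaining pool $43,850 reallocated over remaining floor area 26,284.
Shares after redistribution: Unit 2B 15,365.18 → $15,350; Unit 4A 8,214.78 → $8,200; Unit PH1 6,211.14 → $6,200; Unit 2C 14,058.89 → $14,050.
Rounding difference +$50 applied to Unit 2B → $15,400.

Unit 2B: $15,400 | Unit 4A: $8,200 | Unit PH1: $6,200 | Unit 2C: $14,050 | Unit G1: $7,000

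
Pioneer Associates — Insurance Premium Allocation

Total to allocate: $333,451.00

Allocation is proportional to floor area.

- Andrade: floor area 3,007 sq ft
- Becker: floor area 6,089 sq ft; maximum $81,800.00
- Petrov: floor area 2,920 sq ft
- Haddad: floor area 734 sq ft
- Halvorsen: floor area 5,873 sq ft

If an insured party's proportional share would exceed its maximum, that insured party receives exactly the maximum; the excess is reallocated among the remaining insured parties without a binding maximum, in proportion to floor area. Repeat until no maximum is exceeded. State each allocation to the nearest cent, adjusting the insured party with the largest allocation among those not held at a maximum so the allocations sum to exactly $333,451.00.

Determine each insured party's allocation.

Combined floor area = 18,623.
Proportional shares (ignoring caps): Andrade 53,841.3337; Becker 109,025.5673; Petrov 52,283.5698; Haddad 13,142.5138; Halvorsen 105,158.0155.
Capped: Becker ($81,800.00); remaining pool $251,651.00 reallocated over remaining floor area 12,534.
Redistributed shares: Andrade 60,372.9501 → $60,372.95; Petrov 58,626.2103 → $58,626.21; Haddad 14,736.8625 → $14,736.86; Halvorsen 117,914.9771 → $117,914.98.

Andrade: $60,372.95 · Becker: $81,800.00 · Petrov: $58,626.21 · Haddad: $14,736.86 · Halvorsen: $117,914.98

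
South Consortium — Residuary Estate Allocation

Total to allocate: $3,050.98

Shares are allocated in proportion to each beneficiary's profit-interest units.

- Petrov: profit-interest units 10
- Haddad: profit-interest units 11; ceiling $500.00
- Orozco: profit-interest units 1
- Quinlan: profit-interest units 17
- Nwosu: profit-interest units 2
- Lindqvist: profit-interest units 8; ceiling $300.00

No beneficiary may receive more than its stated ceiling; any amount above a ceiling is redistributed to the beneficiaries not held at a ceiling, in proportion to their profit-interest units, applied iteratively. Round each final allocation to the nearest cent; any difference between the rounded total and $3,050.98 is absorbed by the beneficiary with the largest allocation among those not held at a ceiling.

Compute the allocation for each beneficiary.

Combined profit-interest units = 49.
Unconstrained shares: Petrov 622.6490; Haddad 684.9139; Orozco 62.2649; Quinlan 1,058.5033; Nwosu 124.5298; Lindqvist 498.1192.
Capped: Haddad ($500.00), Lindqvist ($300.00); residual $2,250.98 reallocated over remaining profit-interest units 30.
Shares after redistribution: Petrov 750.3267 → $750.33; Orozco 75.0327 → $75.03; Quinlan 1,275.5553 → $1,275.56; Nwosu 150.0653 → $150.07.
Rounding difference −$0.01 applied to Quinlan → $1,275.55.

Petrov: $750.33 · Haddad: $500.00 · Orozco: $75.03 · Quinlan: $1,275.55 · Nwosu: $150.07 · Lindqvist: $300.00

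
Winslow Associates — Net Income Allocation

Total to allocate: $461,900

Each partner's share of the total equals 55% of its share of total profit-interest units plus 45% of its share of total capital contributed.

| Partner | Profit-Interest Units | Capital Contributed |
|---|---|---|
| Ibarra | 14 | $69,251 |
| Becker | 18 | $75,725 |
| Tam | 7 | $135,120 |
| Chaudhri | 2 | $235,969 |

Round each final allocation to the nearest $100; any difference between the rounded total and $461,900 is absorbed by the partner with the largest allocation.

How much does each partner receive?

Totals — profit-interest units 41, capital contributed 516,065.
Composite weights (55% profit-interest units + 45% capital contributed): Ibarra 0.2482; Becker 0.3075; Tam 0.2117; Chaudhri 0.2326.
Proportional shares: Ibarra 114,639.23; Becker 142,031.64; Tam 97,795.69; Chaudhri 107,433.44.
Rounded to nearest $100: Ibarra $114,600; Becker $142,000; Tam $97,800; Chaudhri $107,400. Sum = $461,800.
Difference $461,900 − $461,800 = +$100 applied to largest allocation (Becker): Becker becomes $142,100.

Ibarra: $114,600; Becker: $142,100; Tam: $97,800; Chaudhri: $107,400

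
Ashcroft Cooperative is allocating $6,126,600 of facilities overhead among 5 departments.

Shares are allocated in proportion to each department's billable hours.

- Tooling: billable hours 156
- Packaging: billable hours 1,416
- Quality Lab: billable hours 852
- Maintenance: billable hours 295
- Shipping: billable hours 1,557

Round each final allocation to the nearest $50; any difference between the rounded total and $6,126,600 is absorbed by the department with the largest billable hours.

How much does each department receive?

Sum of billable hours: 156 + 1,416 + 852 + 295 + 1,557 = 4,276.
Unrounded shares: Tooling 223,514.87; Packaging 2,028,827.32; Quality Lab 1,220,735.08; Maintenance 422,672.36; Shipping 2,230,850.37.
After rounding ($50): Tooling $223,500; Packaging $2,028,850; Quality Lab $1,220,750; Maintenance $422,650; Shipping $2,230,850. Sum = $6,126,600.
Sum already equals the total — no adjustment.

Tooling: $223,500; Packaging: $2,028,850; Quality Lab: $1,220,750; Maintenance: $422,650; Shipping: $2,230,850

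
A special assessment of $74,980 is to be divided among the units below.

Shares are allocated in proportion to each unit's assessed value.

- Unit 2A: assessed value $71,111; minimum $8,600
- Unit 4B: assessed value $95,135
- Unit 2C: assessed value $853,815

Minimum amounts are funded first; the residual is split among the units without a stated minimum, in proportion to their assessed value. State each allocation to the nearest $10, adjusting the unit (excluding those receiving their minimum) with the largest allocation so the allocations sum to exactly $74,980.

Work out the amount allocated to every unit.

Unit 2A: $8,600 · Unit 4B: $6,650 · Unit 2C: $59,730

Fund the minimums — Unit 2A $8,600. Balance $66,380.
Balance split over remaining assessed value 948,950: Unit 4B 6,654.79 → $6,650; Unit 2C 59,725.21 → $59,730.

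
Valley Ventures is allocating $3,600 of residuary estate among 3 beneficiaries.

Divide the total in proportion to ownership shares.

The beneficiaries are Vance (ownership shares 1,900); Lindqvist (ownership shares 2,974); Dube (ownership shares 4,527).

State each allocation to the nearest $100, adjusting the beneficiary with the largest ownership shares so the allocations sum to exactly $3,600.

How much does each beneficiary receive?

Vance: $700; Lindqvist: $1,100; Dube: $1,800

Total ownership shares = 9,401.
Unrounded shares: Vance 1,900/9,401 × $3,600 = 727.58; Lindqvist 2,974/9,401 × $3,600 = 1,138.86; Dube 4,527/9,401 × $3,600 = 1,733.56.
At nearest $100: Vance $700; Lindqvist $1,100; Dube $1,700. Sum = $3,500.
Difference $3,600 − $3,500 = +$100 applied to largest ownership shares (Dube): Dube becomes $1,800.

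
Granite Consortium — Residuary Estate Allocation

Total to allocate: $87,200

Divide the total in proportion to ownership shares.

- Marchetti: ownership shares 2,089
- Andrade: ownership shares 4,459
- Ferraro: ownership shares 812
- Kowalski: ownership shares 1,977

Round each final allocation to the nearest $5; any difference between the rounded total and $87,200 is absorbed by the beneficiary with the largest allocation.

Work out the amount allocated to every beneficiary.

Total ownership shares = 9,337.
Pro-rata amounts: Marchetti 2,089/9,337 × $87,200 = 19,509.56; Andrade 4,459/9,337 × $87,200 = 41,643.44; Ferraro 812/9,337 × $87,200 = 7,583.42; Kowalski 1,977/9,337 × $87,200 = 18,463.58.
Rounded to nearest $5: Marchetti $19,510; Andrade $41,645; Ferraro $7,585; Kowalski $18,465. Sum = $87,205.
Difference $87,200 − $87,205 = −$5 applied to largest allocation (Andrade): Andrade becomes $41,640.

Marchetti: $19,510; Andrade: $41,640; Ferraro: $7,585; Kowalski: $18,465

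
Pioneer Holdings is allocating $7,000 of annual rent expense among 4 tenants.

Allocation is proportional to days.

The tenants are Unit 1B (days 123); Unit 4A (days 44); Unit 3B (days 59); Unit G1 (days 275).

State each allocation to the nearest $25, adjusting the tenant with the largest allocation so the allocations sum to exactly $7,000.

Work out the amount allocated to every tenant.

Sum of days: 501.
Raw shares: Unit 1B 123/501 × $7,000 = 1,718.56; Unit 4A 44/501 × $7,000 = 614.77; Unit 3B 59/501 × $7,000 = 824.35; Unit G1 275/501 × $7,000 = 3,842.32.
After rounding ($25): Unit 1B $1,725; Unit 4A $625; Unit 3B $825; Unit G1 $3,850. Sum = $7,025.
Difference $7,000 − $7,025 = −$25 applied to largest allocation (Unit G1): Unit G1 becomes $3,825.

Unit 1B: $1,725 | Unit 4A: $625 | Unit 3B: $825 | Unit G1: $3,825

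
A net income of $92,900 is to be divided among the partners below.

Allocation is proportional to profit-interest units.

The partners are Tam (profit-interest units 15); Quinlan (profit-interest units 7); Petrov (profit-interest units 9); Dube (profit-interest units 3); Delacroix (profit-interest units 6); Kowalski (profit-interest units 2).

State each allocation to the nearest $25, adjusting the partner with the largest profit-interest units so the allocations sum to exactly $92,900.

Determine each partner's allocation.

Tam: $33,200 | Quinlan: $15,475 | Petrov: $19,900 | Dube: $6,625 | Delacroix: $13,275 | Kowalski: $4,425

Profit-interest units total: 42.
Raw shares: Tam 15/42 × $92,900 = 33,178.57; Quinlan 7/42 × $92,900 = 15,483.33; Petrov 9/42 × $92,900 = 19,907.14; Dube 3/42 × $92,900 = 6,635.71; Delacroix 6/42 × $92,900 = 13,271.43; Kowalski 2/42 × $92,900 = 4,423.81.
At nearest $25: Tam $33,175; Quinlan $15,475; Petrov $19,900; Dube $6,625; Delacroix $13,275; Kowalski $4,425. Sum = $92,875.
Difference $92,900 − $92,875 = +$25 applied to largest profit-interest units (Tam): Tam becomes $33,200.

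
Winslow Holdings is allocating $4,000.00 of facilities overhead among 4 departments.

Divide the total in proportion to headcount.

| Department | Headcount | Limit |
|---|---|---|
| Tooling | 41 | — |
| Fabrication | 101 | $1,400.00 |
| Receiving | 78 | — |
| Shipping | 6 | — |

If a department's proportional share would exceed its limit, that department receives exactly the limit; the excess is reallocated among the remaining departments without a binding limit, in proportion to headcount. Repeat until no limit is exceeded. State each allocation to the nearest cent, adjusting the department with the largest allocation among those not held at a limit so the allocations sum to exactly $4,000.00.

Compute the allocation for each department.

Sum of headcount: 226.
Pro-rata shares before constraints: Tooling 725.6637; Fabrication 1,787.6106; Receiving 1,380.5310; Shipping 106.1947.
Held at cap: Fabrication ($1,400.00); remaining pool $2,600.00 reallocated over remaining headcount 125.
Remaining shares: Tooling 852.8000 → $852.80; Receiving 1,622.4000 → $1,622.40; Shipping 124.8000 → $124.80.

Tooling: $852.80 | Fabrication: $1,400.00 | Receiving: $1,622.40 | Shipping: $124.80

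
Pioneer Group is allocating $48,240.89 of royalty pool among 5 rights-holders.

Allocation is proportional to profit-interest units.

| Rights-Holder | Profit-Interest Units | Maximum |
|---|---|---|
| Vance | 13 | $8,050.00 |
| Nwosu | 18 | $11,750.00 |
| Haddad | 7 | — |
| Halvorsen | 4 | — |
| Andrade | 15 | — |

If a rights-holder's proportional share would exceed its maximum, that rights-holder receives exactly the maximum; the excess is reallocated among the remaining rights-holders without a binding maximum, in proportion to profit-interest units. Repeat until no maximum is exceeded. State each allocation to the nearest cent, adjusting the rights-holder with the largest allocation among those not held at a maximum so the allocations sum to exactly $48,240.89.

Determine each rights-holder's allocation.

Vance: $8,050.00 · Nwosu: $11,750.00 · Haddad: $7,657.16 · Halvorsen: $4,375.52 · Andrade: $16,408.21

Combined profit-interest units = 57.
Pro-rata shares before constraints: Vance 11,002.3082; Nwosu 15,233.9653; Haddad 5,924.3198; Halvorsen 3,385.3256; Andrade 12,694.9711.
Capped: Vance ($8,050.00), Nwosu ($11,750.00); remaining pool $28,440.89 reallocated over remaining profit-interest units 26.
Shares after redistribution: Haddad 7,657.1627 → $7,657.16; Halvorsen 4,375.5215 → $4,375.52; Andrade 16,408.2058 → $16,408.21.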